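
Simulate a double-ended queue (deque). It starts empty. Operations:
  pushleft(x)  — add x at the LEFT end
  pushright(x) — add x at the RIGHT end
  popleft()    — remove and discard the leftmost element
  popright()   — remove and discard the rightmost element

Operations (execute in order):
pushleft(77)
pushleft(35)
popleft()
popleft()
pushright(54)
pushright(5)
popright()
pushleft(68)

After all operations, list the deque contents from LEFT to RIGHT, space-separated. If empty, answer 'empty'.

pushleft(77): [77]
pushleft(35): [35, 77]
popleft(): [77]
popleft(): []
pushright(54): [54]
pushright(5): [54, 5]
popright(): [54]
pushleft(68): [68, 54]

Answer: 68 54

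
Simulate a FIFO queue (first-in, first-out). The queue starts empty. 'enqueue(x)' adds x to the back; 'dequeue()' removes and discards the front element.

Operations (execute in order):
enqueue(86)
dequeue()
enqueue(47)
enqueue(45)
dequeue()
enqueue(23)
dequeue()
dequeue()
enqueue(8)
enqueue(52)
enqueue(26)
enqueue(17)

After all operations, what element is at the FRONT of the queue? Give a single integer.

enqueue(86): queue = [86]
dequeue(): queue = []
enqueue(47): queue = [47]
enqueue(45): queue = [47, 45]
dequeue(): queue = [45]
enqueue(23): queue = [45, 23]
dequeue(): queue = [23]
dequeue(): queue = []
enqueue(8): queue = [8]
enqueue(52): queue = [8, 52]
enqueue(26): queue = [8, 52, 26]
enqueue(17): queue = [8, 52, 26, 17]

Answer: 8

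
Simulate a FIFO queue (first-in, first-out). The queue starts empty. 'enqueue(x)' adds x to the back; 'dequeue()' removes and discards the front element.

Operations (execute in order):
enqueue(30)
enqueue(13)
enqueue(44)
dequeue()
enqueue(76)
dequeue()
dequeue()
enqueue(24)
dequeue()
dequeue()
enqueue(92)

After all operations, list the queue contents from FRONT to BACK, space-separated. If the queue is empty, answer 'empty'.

Answer: 92

Derivation:
enqueue(30): [30]
enqueue(13): [30, 13]
enqueue(44): [30, 13, 44]
dequeue(): [13, 44]
enqueue(76): [13, 44, 76]
dequeue(): [44, 76]
dequeue(): [76]
enqueue(24): [76, 24]
dequeue(): [24]
dequeue(): []
enqueue(92): [92]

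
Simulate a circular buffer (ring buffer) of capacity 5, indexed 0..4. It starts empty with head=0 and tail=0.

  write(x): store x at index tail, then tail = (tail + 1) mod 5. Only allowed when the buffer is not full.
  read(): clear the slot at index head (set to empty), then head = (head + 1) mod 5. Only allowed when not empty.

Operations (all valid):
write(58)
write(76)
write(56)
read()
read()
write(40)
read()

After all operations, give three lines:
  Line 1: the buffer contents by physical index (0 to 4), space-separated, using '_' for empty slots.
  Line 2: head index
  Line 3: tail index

write(58): buf=[58 _ _ _ _], head=0, tail=1, size=1
write(76): buf=[58 76 _ _ _], head=0, tail=2, size=2
write(56): buf=[58 76 56 _ _], head=0, tail=3, size=3
read(): buf=[_ 76 56 _ _], head=1, tail=3, size=2
read(): buf=[_ _ 56 _ _], head=2, tail=3, size=1
write(40): buf=[_ _ 56 40 _], head=2, tail=4, size=2
read(): buf=[_ _ _ 40 _], head=3, tail=4, size=1

Answer: _ _ _ 40 _
3
4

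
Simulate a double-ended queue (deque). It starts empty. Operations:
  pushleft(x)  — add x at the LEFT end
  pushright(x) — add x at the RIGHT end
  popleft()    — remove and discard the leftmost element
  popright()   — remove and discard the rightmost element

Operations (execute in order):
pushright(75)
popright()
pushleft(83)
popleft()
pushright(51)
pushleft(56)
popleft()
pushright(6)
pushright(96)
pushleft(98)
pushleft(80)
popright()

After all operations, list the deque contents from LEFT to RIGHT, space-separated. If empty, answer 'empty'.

Answer: 80 98 51 6

Derivation:
pushright(75): [75]
popright(): []
pushleft(83): [83]
popleft(): []
pushright(51): [51]
pushleft(56): [56, 51]
popleft(): [51]
pushright(6): [51, 6]
pushright(96): [51, 6, 96]
pushleft(98): [98, 51, 6, 96]
pushleft(80): [80, 98, 51, 6, 96]
popright(): [80, 98, 51, 6]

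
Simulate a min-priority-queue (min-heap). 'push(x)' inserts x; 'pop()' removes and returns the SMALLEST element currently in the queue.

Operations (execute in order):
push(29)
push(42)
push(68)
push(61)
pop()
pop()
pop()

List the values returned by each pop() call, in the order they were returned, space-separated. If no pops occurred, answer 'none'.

push(29): heap contents = [29]
push(42): heap contents = [29, 42]
push(68): heap contents = [29, 42, 68]
push(61): heap contents = [29, 42, 61, 68]
pop() → 29: heap contents = [42, 61, 68]
pop() → 42: heap contents = [61, 68]
pop() → 61: heap contents = [68]

Answer: 29 42 61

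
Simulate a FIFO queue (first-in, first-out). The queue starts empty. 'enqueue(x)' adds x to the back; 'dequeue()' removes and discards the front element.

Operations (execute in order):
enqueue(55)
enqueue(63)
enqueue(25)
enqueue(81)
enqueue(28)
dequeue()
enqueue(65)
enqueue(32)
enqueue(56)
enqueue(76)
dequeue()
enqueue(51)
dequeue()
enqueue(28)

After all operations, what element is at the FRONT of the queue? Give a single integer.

Answer: 81

Derivation:
enqueue(55): queue = [55]
enqueue(63): queue = [55, 63]
enqueue(25): queue = [55, 63, 25]
enqueue(81): queue = [55, 63, 25, 81]
enqueue(28): queue = [55, 63, 25, 81, 28]
dequeue(): queue = [63, 25, 81, 28]
enqueue(65): queue = [63, 25, 81, 28, 65]
enqueue(32): queue = [63, 25, 81, 28, 65, 32]
enqueue(56): queue = [63, 25, 81, 28, 65, 32, 56]
enqueue(76): queue = [63, 25, 81, 28, 65, 32, 56, 76]
dequeue(): queue = [25, 81, 28, 65, 32, 56, 76]
enqueue(51): queue = [25, 81, 28, 65, 32, 56, 76, 51]
dequeue(): queue = [81, 28, 65, 32, 56, 76, 51]
enqueue(28): queue = [81, 28, 65, 32, 56, 76, 51, 28]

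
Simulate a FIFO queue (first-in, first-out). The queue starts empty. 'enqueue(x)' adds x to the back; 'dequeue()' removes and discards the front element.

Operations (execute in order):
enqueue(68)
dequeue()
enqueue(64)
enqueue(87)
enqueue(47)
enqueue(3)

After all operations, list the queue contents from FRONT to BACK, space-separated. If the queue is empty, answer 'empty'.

enqueue(68): [68]
dequeue(): []
enqueue(64): [64]
enqueue(87): [64, 87]
enqueue(47): [64, 87, 47]
enqueue(3): [64, 87, 47, 3]

Answer: 64 87 47 3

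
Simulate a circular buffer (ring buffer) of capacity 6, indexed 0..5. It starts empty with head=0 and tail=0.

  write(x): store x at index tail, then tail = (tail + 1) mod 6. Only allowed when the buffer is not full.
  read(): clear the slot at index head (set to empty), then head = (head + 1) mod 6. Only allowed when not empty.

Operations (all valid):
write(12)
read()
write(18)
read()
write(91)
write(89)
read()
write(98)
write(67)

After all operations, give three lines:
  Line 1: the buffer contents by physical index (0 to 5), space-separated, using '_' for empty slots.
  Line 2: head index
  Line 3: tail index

write(12): buf=[12 _ _ _ _ _], head=0, tail=1, size=1
read(): buf=[_ _ _ _ _ _], head=1, tail=1, size=0
write(18): buf=[_ 18 _ _ _ _], head=1, tail=2, size=1
read(): buf=[_ _ _ _ _ _], head=2, tail=2, size=0
write(91): buf=[_ _ 91 _ _ _], head=2, tail=3, size=1
write(89): buf=[_ _ 91 89 _ _], head=2, tail=4, size=2
read(): buf=[_ _ _ 89 _ _], head=3, tail=4, size=1
write(98): buf=[_ _ _ 89 98 _], head=3, tail=5, size=2
write(67): buf=[_ _ _ 89 98 67], head=3, tail=0, size=3

Answer: _ _ _ 89 98 67
3
0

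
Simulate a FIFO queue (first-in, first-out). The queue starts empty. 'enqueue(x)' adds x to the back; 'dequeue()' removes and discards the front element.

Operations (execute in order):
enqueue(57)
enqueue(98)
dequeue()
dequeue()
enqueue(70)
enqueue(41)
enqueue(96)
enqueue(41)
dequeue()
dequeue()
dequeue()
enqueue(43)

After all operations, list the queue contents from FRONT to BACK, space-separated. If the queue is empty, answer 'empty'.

enqueue(57): [57]
enqueue(98): [57, 98]
dequeue(): [98]
dequeue(): []
enqueue(70): [70]
enqueue(41): [70, 41]
enqueue(96): [70, 41, 96]
enqueue(41): [70, 41, 96, 41]
dequeue(): [41, 96, 41]
dequeue(): [96, 41]
dequeue(): [41]
enqueue(43): [41, 43]

Answer: 41 43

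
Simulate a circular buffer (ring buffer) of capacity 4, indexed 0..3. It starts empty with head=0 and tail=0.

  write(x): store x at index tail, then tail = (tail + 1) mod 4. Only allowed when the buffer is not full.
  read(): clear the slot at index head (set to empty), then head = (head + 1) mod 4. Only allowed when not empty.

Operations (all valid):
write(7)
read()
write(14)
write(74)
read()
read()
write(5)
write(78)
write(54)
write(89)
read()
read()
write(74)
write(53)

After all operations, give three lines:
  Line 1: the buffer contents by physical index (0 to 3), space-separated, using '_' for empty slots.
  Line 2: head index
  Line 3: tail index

write(7): buf=[7 _ _ _], head=0, tail=1, size=1
read(): buf=[_ _ _ _], head=1, tail=1, size=0
write(14): buf=[_ 14 _ _], head=1, tail=2, size=1
write(74): buf=[_ 14 74 _], head=1, tail=3, size=2
read(): buf=[_ _ 74 _], head=2, tail=3, size=1
read(): buf=[_ _ _ _], head=3, tail=3, size=0
write(5): buf=[_ _ _ 5], head=3, tail=0, size=1
write(78): buf=[78 _ _ 5], head=3, tail=1, size=2
write(54): buf=[78 54 _ 5], head=3, tail=2, size=3
write(89): buf=[78 54 89 5], head=3, tail=3, size=4
read(): buf=[78 54 89 _], head=0, tail=3, size=3
read(): buf=[_ 54 89 _], head=1, tail=3, size=2
write(74): buf=[_ 54 89 74], head=1, tail=0, size=3
write(53): buf=[53 54 89 74], head=1, tail=1, size=4

Answer: 53 54 89 74
1
1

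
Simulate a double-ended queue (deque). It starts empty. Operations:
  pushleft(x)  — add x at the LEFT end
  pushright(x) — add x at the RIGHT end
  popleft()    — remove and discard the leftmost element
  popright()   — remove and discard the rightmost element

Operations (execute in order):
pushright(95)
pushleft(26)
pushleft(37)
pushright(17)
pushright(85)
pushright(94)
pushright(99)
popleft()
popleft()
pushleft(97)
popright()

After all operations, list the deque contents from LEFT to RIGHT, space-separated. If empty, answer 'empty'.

Answer: 97 95 17 85 94

Derivation:
pushright(95): [95]
pushleft(26): [26, 95]
pushleft(37): [37, 26, 95]
pushright(17): [37, 26, 95, 17]
pushright(85): [37, 26, 95, 17, 85]
pushright(94): [37, 26, 95, 17, 85, 94]
pushright(99): [37, 26, 95, 17, 85, 94, 99]
popleft(): [26, 95, 17, 85, 94, 99]
popleft(): [95, 17, 85, 94, 99]
pushleft(97): [97, 95, 17, 85, 94, 99]
popright(): [97, 95, 17, 85, 94]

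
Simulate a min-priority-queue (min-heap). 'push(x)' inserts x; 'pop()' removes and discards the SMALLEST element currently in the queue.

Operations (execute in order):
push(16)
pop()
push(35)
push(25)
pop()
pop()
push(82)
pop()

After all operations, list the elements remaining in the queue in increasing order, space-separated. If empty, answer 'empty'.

Answer: empty

Derivation:
push(16): heap contents = [16]
pop() → 16: heap contents = []
push(35): heap contents = [35]
push(25): heap contents = [25, 35]
pop() → 25: heap contents = [35]
pop() → 35: heap contents = []
push(82): heap contents = [82]
pop() → 82: heap contents = []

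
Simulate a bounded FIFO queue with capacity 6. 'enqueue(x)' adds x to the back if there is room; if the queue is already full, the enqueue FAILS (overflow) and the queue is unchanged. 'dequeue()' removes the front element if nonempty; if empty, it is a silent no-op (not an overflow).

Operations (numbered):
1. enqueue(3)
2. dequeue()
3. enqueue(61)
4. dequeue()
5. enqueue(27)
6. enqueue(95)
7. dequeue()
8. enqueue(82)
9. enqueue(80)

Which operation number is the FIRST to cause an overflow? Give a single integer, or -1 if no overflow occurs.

Answer: -1

Derivation:
1. enqueue(3): size=1
2. dequeue(): size=0
3. enqueue(61): size=1
4. dequeue(): size=0
5. enqueue(27): size=1
6. enqueue(95): size=2
7. dequeue(): size=1
8. enqueue(82): size=2
9. enqueue(80): size=3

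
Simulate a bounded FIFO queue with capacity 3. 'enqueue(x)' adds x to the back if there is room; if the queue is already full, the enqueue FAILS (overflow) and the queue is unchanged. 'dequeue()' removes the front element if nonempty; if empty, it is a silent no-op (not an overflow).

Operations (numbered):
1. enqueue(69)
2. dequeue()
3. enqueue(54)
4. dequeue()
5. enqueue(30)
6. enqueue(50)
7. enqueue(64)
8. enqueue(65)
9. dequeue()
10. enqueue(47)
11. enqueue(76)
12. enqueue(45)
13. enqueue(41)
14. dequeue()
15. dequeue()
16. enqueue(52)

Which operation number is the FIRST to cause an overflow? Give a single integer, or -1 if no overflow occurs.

Answer: 8

Derivation:
1. enqueue(69): size=1
2. dequeue(): size=0
3. enqueue(54): size=1
4. dequeue(): size=0
5. enqueue(30): size=1
6. enqueue(50): size=2
7. enqueue(64): size=3
8. enqueue(65): size=3=cap → OVERFLOW (fail)
9. dequeue(): size=2
10. enqueue(47): size=3
11. enqueue(76): size=3=cap → OVERFLOW (fail)
12. enqueue(45): size=3=cap → OVERFLOW (fail)
13. enqueue(41): size=3=cap → OVERFLOW (fail)
14. dequeue(): size=2
15. dequeue(): size=1
16. enqueue(52): size=2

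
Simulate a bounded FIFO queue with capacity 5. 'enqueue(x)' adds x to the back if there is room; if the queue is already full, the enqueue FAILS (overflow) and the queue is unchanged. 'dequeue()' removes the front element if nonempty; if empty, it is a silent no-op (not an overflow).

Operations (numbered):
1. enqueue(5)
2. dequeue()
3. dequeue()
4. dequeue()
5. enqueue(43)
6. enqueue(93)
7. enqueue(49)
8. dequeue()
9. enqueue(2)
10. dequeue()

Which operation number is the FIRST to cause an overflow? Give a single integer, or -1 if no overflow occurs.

Answer: -1

Derivation:
1. enqueue(5): size=1
2. dequeue(): size=0
3. dequeue(): empty, no-op, size=0
4. dequeue(): empty, no-op, size=0
5. enqueue(43): size=1
6. enqueue(93): size=2
7. enqueue(49): size=3
8. dequeue(): size=2
9. enqueue(2): size=3
10. dequeue(): size=2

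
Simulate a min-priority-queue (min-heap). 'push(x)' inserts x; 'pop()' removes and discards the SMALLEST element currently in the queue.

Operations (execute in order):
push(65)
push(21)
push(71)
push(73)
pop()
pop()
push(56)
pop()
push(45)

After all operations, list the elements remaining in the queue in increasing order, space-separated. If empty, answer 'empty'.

push(65): heap contents = [65]
push(21): heap contents = [21, 65]
push(71): heap contents = [21, 65, 71]
push(73): heap contents = [21, 65, 71, 73]
pop() → 21: heap contents = [65, 71, 73]
pop() → 65: heap contents = [71, 73]
push(56): heap contents = [56, 71, 73]
pop() → 56: heap contents = [71, 73]
push(45): heap contents = [45, 71, 73]

Answer: 45 71 73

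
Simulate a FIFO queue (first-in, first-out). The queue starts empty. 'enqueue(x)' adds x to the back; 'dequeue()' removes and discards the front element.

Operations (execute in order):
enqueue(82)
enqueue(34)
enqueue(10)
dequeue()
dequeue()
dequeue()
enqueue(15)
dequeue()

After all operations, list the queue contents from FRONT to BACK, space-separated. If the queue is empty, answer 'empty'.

Answer: empty

Derivation:
enqueue(82): [82]
enqueue(34): [82, 34]
enqueue(10): [82, 34, 10]
dequeue(): [34, 10]
dequeue(): [10]
dequeue(): []
enqueue(15): [15]
dequeue(): []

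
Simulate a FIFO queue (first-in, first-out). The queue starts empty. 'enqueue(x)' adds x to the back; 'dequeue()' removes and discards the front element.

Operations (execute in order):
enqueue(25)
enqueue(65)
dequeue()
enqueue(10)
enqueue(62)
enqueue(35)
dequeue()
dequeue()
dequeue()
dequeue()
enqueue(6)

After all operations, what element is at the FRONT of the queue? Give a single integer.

enqueue(25): queue = [25]
enqueue(65): queue = [25, 65]
dequeue(): queue = [65]
enqueue(10): queue = [65, 10]
enqueue(62): queue = [65, 10, 62]
enqueue(35): queue = [65, 10, 62, 35]
dequeue(): queue = [10, 62, 35]
dequeue(): queue = [62, 35]
dequeue(): queue = [35]
dequeue(): queue = []
enqueue(6): queue = [6]

Answer: 6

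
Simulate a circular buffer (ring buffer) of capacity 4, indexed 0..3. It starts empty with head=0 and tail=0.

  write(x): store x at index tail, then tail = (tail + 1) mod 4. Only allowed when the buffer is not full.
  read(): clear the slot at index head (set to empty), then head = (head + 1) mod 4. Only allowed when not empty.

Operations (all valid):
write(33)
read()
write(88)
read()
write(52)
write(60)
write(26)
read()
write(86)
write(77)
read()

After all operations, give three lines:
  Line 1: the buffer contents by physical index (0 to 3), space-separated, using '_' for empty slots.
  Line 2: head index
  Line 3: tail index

write(33): buf=[33 _ _ _], head=0, tail=1, size=1
read(): buf=[_ _ _ _], head=1, tail=1, size=0
write(88): buf=[_ 88 _ _], head=1, tail=2, size=1
read(): buf=[_ _ _ _], head=2, tail=2, size=0
write(52): buf=[_ _ 52 _], head=2, tail=3, size=1
write(60): buf=[_ _ 52 60], head=2, tail=0, size=2
write(26): buf=[26 _ 52 60], head=2, tail=1, size=3
read(): buf=[26 _ _ 60], head=3, tail=1, size=2
write(86): buf=[26 86 _ 60], head=3, tail=2, size=3
write(77): buf=[26 86 77 60], head=3, tail=3, size=4
read(): buf=[26 86 77 _], head=0, tail=3, size=3

Answer: 26 86 77 _
0
3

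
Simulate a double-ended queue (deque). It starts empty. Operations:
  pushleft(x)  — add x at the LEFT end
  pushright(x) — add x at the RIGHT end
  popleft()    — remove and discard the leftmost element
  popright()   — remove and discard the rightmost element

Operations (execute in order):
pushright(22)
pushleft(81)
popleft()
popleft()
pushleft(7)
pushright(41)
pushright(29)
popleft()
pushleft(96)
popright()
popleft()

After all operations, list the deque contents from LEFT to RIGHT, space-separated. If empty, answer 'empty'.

Answer: 41

Derivation:
pushright(22): [22]
pushleft(81): [81, 22]
popleft(): [22]
popleft(): []
pushleft(7): [7]
pushright(41): [7, 41]
pushright(29): [7, 41, 29]
popleft(): [41, 29]
pushleft(96): [96, 41, 29]
popright(): [96, 41]
popleft(): [41]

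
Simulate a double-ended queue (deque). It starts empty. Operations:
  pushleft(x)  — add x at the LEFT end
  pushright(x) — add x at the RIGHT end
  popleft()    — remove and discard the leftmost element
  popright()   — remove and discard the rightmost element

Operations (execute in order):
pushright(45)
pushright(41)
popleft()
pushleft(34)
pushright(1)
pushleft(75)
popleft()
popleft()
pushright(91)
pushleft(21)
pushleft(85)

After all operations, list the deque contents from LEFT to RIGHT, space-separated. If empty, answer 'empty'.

Answer: 85 21 41 1 91

Derivation:
pushright(45): [45]
pushright(41): [45, 41]
popleft(): [41]
pushleft(34): [34, 41]
pushright(1): [34, 41, 1]
pushleft(75): [75, 34, 41, 1]
popleft(): [34, 41, 1]
popleft(): [41, 1]
pushright(91): [41, 1, 91]
pushleft(21): [21, 41, 1, 91]
pushleft(85): [85, 21, 41, 1, 91]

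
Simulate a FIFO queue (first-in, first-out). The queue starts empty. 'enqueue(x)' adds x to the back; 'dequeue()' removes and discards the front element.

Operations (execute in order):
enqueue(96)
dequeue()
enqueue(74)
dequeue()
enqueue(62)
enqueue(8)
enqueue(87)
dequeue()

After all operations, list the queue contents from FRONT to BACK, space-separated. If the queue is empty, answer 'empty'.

enqueue(96): [96]
dequeue(): []
enqueue(74): [74]
dequeue(): []
enqueue(62): [62]
enqueue(8): [62, 8]
enqueue(87): [62, 8, 87]
dequeue(): [8, 87]

Answer: 8 87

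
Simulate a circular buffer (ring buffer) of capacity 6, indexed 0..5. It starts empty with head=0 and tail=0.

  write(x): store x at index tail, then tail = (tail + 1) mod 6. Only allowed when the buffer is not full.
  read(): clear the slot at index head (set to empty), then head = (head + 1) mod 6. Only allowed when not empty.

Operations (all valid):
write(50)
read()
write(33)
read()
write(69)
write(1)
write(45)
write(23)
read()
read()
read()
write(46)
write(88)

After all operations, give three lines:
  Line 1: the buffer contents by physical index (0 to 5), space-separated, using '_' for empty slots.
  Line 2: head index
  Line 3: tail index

Answer: 46 88 _ _ _ 23
5
2

Derivation:
write(50): buf=[50 _ _ _ _ _], head=0, tail=1, size=1
read(): buf=[_ _ _ _ _ _], head=1, tail=1, size=0
write(33): buf=[_ 33 _ _ _ _], head=1, tail=2, size=1
read(): buf=[_ _ _ _ _ _], head=2, tail=2, size=0
write(69): buf=[_ _ 69 _ _ _], head=2, tail=3, size=1
write(1): buf=[_ _ 69 1 _ _], head=2, tail=4, size=2
write(45): buf=[_ _ 69 1 45 _], head=2, tail=5, size=3
write(23): buf=[_ _ 69 1 45 23], head=2, tail=0, size=4
read(): buf=[_ _ _ 1 45 23], head=3, tail=0, size=3
read(): buf=[_ _ _ _ 45 23], head=4, tail=0, size=2
read(): buf=[_ _ _ _ _ 23], head=5, tail=0, size=1
write(46): buf=[46 _ _ _ _ 23], head=5, tail=1, size=2
write(88): buf=[46 88 _ _ _ 23], head=5, tail=2, size=3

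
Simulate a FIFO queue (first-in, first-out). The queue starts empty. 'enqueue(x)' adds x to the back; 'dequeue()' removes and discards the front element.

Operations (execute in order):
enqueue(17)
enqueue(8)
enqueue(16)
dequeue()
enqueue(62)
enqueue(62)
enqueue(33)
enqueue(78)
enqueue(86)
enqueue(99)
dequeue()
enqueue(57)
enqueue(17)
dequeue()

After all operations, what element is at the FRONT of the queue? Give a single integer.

Answer: 62

Derivation:
enqueue(17): queue = [17]
enqueue(8): queue = [17, 8]
enqueue(16): queue = [17, 8, 16]
dequeue(): queue = [8, 16]
enqueue(62): queue = [8, 16, 62]
enqueue(62): queue = [8, 16, 62, 62]
enqueue(33): queue = [8, 16, 62, 62, 33]
enqueue(78): queue = [8, 16, 62, 62, 33, 78]
enqueue(86): queue = [8, 16, 62, 62, 33, 78, 86]
enqueue(99): queue = [8, 16, 62, 62, 33, 78, 86, 99]
dequeue(): queue = [16, 62, 62, 33, 78, 86, 99]
enqueue(57): queue = [16, 62, 62, 33, 78, 86, 99, 57]
enqueue(17): queue = [16, 62, 62, 33, 78, 86, 99, 57, 17]
dequeue(): queue = [62, 62, 33, 78, 86, 99, 57, 17]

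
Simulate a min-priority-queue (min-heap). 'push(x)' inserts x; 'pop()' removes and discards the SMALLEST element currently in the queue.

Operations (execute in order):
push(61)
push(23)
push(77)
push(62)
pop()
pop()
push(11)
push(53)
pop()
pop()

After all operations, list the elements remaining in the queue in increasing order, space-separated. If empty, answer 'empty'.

Answer: 62 77

Derivation:
push(61): heap contents = [61]
push(23): heap contents = [23, 61]
push(77): heap contents = [23, 61, 77]
push(62): heap contents = [23, 61, 62, 77]
pop() → 23: heap contents = [61, 62, 77]
pop() → 61: heap contents = [62, 77]
push(11): heap contents = [11, 62, 77]
push(53): heap contents = [11, 53, 62, 77]
pop() → 11: heap contents = [53, 62, 77]
pop() → 53: heap contents = [62, 77]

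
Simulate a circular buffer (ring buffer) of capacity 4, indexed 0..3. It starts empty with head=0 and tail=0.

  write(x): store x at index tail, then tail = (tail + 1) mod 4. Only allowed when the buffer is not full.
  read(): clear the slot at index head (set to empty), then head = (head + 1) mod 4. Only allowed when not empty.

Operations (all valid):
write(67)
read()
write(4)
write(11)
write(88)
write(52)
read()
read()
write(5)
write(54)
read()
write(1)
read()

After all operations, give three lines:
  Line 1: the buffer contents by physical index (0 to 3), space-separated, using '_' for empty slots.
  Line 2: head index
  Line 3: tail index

write(67): buf=[67 _ _ _], head=0, tail=1, size=1
read(): buf=[_ _ _ _], head=1, tail=1, size=0
write(4): buf=[_ 4 _ _], head=1, tail=2, size=1
write(11): buf=[_ 4 11 _], head=1, tail=3, size=2
write(88): buf=[_ 4 11 88], head=1, tail=0, size=3
write(52): buf=[52 4 11 88], head=1, tail=1, size=4
read(): buf=[52 _ 11 88], head=2, tail=1, size=3
read(): buf=[52 _ _ 88], head=3, tail=1, size=2
write(5): buf=[52 5 _ 88], head=3, tail=2, size=3
write(54): buf=[52 5 54 88], head=3, tail=3, size=4
read(): buf=[52 5 54 _], head=0, tail=3, size=3
write(1): buf=[52 5 54 1], head=0, tail=0, size=4
read(): buf=[_ 5 54 1], head=1, tail=0, size=3

Answer: _ 5 54 1
1
0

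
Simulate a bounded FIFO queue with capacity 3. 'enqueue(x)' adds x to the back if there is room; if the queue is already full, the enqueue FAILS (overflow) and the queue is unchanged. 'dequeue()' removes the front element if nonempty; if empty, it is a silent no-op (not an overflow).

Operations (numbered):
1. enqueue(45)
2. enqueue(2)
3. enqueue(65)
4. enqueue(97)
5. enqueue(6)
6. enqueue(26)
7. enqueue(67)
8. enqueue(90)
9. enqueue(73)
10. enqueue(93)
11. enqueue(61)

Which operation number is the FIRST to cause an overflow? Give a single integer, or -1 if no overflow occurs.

Answer: 4

Derivation:
1. enqueue(45): size=1
2. enqueue(2): size=2
3. enqueue(65): size=3
4. enqueue(97): size=3=cap → OVERFLOW (fail)
5. enqueue(6): size=3=cap → OVERFLOW (fail)
6. enqueue(26): size=3=cap → OVERFLOW (fail)
7. enqueue(67): size=3=cap → OVERFLOW (fail)
8. enqueue(90): size=3=cap → OVERFLOW (fail)
9. enqueue(73): size=3=cap → OVERFLOW (fail)
10. enqueue(93): size=3=cap → OVERFLOW (fail)
11. enqueue(61): size=3=cap → OVERFLOW (fail)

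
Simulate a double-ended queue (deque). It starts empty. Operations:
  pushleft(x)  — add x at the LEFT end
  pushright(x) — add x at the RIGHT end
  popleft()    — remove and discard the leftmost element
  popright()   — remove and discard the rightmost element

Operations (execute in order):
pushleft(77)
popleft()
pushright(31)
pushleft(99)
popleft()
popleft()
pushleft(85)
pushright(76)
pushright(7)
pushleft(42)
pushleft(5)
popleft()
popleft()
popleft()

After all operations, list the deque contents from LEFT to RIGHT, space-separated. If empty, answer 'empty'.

Answer: 76 7

Derivation:
pushleft(77): [77]
popleft(): []
pushright(31): [31]
pushleft(99): [99, 31]
popleft(): [31]
popleft(): []
pushleft(85): [85]
pushright(76): [85, 76]
pushright(7): [85, 76, 7]
pushleft(42): [42, 85, 76, 7]
pushleft(5): [5, 42, 85, 76, 7]
popleft(): [42, 85, 76, 7]
popleft(): [85, 76, 7]
popleft(): [76, 7]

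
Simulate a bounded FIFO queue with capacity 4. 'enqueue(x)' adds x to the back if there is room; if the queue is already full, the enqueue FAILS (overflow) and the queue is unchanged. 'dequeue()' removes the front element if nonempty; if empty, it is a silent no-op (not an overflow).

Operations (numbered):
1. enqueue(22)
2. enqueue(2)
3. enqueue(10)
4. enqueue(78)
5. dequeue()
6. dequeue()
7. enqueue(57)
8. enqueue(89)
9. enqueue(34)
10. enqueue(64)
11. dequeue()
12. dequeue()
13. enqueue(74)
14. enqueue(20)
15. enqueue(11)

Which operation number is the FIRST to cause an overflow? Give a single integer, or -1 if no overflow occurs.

Answer: 9

Derivation:
1. enqueue(22): size=1
2. enqueue(2): size=2
3. enqueue(10): size=3
4. enqueue(78): size=4
5. dequeue(): size=3
6. dequeue(): size=2
7. enqueue(57): size=3
8. enqueue(89): size=4
9. enqueue(34): size=4=cap → OVERFLOW (fail)
10. enqueue(64): size=4=cap → OVERFLOW (fail)
11. dequeue(): size=3
12. dequeue(): size=2
13. enqueue(74): size=3
14. enqueue(20): size=4
15. enqueue(11): size=4=cap → OVERFLOW (fail)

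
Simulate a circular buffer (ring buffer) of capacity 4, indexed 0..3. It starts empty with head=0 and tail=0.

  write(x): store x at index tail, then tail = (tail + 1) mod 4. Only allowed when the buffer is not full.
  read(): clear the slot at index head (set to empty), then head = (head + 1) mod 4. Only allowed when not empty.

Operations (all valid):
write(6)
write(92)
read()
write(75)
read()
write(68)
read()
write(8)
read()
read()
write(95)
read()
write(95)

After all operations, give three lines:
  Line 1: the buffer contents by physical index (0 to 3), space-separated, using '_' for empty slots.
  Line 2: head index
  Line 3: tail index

write(6): buf=[6 _ _ _], head=0, tail=1, size=1
write(92): buf=[6 92 _ _], head=0, tail=2, size=2
read(): buf=[_ 92 _ _], head=1, tail=2, size=1
write(75): buf=[_ 92 75 _], head=1, tail=3, size=2
read(): buf=[_ _ 75 _], head=2, tail=3, size=1
write(68): buf=[_ _ 75 68], head=2, tail=0, size=2
read(): buf=[_ _ _ 68], head=3, tail=0, size=1
write(8): buf=[8 _ _ 68], head=3, tail=1, size=2
read(): buf=[8 _ _ _], head=0, tail=1, size=1
read(): buf=[_ _ _ _], head=1, tail=1, size=0
write(95): buf=[_ 95 _ _], head=1, tail=2, size=1
read(): buf=[_ _ _ _], head=2, tail=2, size=0
write(95): buf=[_ _ 95 _], head=2, tail=3, size=1

Answer: _ _ 95 _
2
3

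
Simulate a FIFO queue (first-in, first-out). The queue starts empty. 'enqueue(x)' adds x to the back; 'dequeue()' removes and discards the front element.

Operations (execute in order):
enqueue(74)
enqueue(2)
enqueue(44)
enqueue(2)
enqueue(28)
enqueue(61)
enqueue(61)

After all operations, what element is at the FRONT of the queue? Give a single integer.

enqueue(74): queue = [74]
enqueue(2): queue = [74, 2]
enqueue(44): queue = [74, 2, 44]
enqueue(2): queue = [74, 2, 44, 2]
enqueue(28): queue = [74, 2, 44, 2, 28]
enqueue(61): queue = [74, 2, 44, 2, 28, 61]
enqueue(61): queue = [74, 2, 44, 2, 28, 61, 61]

Answer: 74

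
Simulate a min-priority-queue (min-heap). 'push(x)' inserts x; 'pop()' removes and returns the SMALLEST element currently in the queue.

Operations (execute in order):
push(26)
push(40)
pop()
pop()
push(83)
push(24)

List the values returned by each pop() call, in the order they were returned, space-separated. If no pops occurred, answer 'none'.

push(26): heap contents = [26]
push(40): heap contents = [26, 40]
pop() → 26: heap contents = [40]
pop() → 40: heap contents = []
push(83): heap contents = [83]
push(24): heap contents = [24, 83]

Answer: 26 40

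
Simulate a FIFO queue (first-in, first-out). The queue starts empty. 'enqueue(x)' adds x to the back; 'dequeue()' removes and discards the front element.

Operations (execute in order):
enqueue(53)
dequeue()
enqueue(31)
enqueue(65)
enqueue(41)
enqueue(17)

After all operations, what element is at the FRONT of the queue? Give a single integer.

enqueue(53): queue = [53]
dequeue(): queue = []
enqueue(31): queue = [31]
enqueue(65): queue = [31, 65]
enqueue(41): queue = [31, 65, 41]
enqueue(17): queue = [31, 65, 41, 17]

Answer: 31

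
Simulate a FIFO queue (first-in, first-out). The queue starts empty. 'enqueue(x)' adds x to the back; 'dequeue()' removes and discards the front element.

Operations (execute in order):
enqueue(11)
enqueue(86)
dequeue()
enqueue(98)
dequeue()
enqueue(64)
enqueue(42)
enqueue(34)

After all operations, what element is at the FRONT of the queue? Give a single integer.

Answer: 98

Derivation:
enqueue(11): queue = [11]
enqueue(86): queue = [11, 86]
dequeue(): queue = [86]
enqueue(98): queue = [86, 98]
dequeue(): queue = [98]
enqueue(64): queue = [98, 64]
enqueue(42): queue = [98, 64, 42]
enqueue(34): queue = [98, 64, 42, 34]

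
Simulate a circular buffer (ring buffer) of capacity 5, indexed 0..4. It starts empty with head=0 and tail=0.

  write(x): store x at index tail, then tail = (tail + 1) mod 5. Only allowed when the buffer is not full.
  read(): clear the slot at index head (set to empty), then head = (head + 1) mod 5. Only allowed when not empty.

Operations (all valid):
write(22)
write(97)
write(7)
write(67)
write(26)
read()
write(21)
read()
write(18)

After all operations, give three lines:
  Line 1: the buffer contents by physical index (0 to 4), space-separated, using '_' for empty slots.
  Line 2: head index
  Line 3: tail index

write(22): buf=[22 _ _ _ _], head=0, tail=1, size=1
write(97): buf=[22 97 _ _ _], head=0, tail=2, size=2
write(7): buf=[22 97 7 _ _], head=0, tail=3, size=3
write(67): buf=[22 97 7 67 _], head=0, tail=4, size=4
write(26): buf=[22 97 7 67 26], head=0, tail=0, size=5
read(): buf=[_ 97 7 67 26], head=1, tail=0, size=4
write(21): buf=[21 97 7 67 26], head=1, tail=1, size=5
read(): buf=[21 _ 7 67 26], head=2, tail=1, size=4
write(18): buf=[21 18 7 67 26], head=2, tail=2, size=5

Answer: 21 18 7 67 26
2
2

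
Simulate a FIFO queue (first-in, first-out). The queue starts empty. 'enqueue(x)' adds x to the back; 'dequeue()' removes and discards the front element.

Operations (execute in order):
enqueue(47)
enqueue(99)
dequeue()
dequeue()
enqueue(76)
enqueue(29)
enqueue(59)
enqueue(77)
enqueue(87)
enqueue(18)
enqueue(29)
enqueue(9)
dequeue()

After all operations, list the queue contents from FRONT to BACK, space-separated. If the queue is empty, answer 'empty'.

Answer: 29 59 77 87 18 29 9

Derivation:
enqueue(47): [47]
enqueue(99): [47, 99]
dequeue(): [99]
dequeue(): []
enqueue(76): [76]
enqueue(29): [76, 29]
enqueue(59): [76, 29, 59]
enqueue(77): [76, 29, 59, 77]
enqueue(87): [76, 29, 59, 77, 87]
enqueue(18): [76, 29, 59, 77, 87, 18]
enqueue(29): [76, 29, 59, 77, 87, 18, 29]
enqueue(9): [76, 29, 59, 77, 87, 18, 29, 9]
dequeue(): [29, 59, 77, 87, 18, 29, 9]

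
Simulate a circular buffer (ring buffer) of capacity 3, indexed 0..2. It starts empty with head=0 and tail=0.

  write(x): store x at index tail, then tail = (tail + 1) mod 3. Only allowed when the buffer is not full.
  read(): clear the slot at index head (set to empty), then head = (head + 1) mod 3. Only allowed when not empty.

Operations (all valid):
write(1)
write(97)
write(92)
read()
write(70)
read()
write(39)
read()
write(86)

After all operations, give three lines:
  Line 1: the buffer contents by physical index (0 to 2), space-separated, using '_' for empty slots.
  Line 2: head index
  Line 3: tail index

write(1): buf=[1 _ _], head=0, tail=1, size=1
write(97): buf=[1 97 _], head=0, tail=2, size=2
write(92): buf=[1 97 92], head=0, tail=0, size=3
read(): buf=[_ 97 92], head=1, tail=0, size=2
write(70): buf=[70 97 92], head=1, tail=1, size=3
read(): buf=[70 _ 92], head=2, tail=1, size=2
write(39): buf=[70 39 92], head=2, tail=2, size=3
read(): buf=[70 39 _], head=0, tail=2, size=2
write(86): buf=[70 39 86], head=0, tail=0, size=3

Answer: 70 39 86
0
0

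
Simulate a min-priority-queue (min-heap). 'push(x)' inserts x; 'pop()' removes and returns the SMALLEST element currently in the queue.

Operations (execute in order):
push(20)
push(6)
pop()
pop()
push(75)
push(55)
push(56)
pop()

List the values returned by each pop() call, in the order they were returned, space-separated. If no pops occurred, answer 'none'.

Answer: 6 20 55

Derivation:
push(20): heap contents = [20]
push(6): heap contents = [6, 20]
pop() → 6: heap contents = [20]
pop() → 20: heap contents = []
push(75): heap contents = [75]
push(55): heap contents = [55, 75]
push(56): heap contents = [55, 56, 75]
pop() → 55: heap contents = [56, 75]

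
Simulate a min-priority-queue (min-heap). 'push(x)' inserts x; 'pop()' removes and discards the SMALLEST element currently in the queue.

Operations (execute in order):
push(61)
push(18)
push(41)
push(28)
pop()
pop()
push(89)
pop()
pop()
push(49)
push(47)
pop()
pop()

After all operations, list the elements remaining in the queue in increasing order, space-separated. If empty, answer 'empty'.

Answer: 89

Derivation:
push(61): heap contents = [61]
push(18): heap contents = [18, 61]
push(41): heap contents = [18, 41, 61]
push(28): heap contents = [18, 28, 41, 61]
pop() → 18: heap contents = [28, 41, 61]
pop() → 28: heap contents = [41, 61]
push(89): heap contents = [41, 61, 89]
pop() → 41: heap contents = [61, 89]
pop() → 61: heap contents = [89]
push(49): heap contents = [49, 89]
push(47): heap contents = [47, 49, 89]
pop() → 47: heap contents = [49, 89]
pop() → 49: heap contents = [89]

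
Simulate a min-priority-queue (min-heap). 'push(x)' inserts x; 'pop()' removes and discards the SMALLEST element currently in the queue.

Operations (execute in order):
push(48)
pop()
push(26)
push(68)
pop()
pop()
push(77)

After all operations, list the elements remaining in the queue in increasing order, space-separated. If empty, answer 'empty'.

Answer: 77

Derivation:
push(48): heap contents = [48]
pop() → 48: heap contents = []
push(26): heap contents = [26]
push(68): heap contents = [26, 68]
pop() → 26: heap contents = [68]
pop() → 68: heap contents = []
push(77): heap contents = [77]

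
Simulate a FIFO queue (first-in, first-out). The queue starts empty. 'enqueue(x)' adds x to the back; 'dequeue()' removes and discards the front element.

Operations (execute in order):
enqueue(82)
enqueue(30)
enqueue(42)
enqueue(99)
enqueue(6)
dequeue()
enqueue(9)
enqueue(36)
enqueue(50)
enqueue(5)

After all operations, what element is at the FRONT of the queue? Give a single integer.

Answer: 30

Derivation:
enqueue(82): queue = [82]
enqueue(30): queue = [82, 30]
enqueue(42): queue = [82, 30, 42]
enqueue(99): queue = [82, 30, 42, 99]
enqueue(6): queue = [82, 30, 42, 99, 6]
dequeue(): queue = [30, 42, 99, 6]
enqueue(9): queue = [30, 42, 99, 6, 9]
enqueue(36): queue = [30, 42, 99, 6, 9, 36]
enqueue(50): queue = [30, 42, 99, 6, 9, 36, 50]
enqueue(5): queue = [30, 42, 99, 6, 9, 36, 50, 5]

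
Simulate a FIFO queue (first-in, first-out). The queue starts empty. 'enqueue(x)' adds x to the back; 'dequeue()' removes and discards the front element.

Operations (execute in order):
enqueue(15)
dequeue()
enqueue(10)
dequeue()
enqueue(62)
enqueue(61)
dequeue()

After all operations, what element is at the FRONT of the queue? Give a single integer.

Answer: 61

Derivation:
enqueue(15): queue = [15]
dequeue(): queue = []
enqueue(10): queue = [10]
dequeue(): queue = []
enqueue(62): queue = [62]
enqueue(61): queue = [62, 61]
dequeue(): queue = [61]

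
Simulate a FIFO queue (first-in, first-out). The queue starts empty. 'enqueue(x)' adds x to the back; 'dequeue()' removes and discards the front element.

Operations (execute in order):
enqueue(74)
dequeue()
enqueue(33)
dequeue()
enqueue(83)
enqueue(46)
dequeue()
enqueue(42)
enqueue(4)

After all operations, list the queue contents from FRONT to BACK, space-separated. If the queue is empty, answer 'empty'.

Answer: 46 42 4

Derivation:
enqueue(74): [74]
dequeue(): []
enqueue(33): [33]
dequeue(): []
enqueue(83): [83]
enqueue(46): [83, 46]
dequeue(): [46]
enqueue(42): [46, 42]
enqueue(4): [46, 42, 4]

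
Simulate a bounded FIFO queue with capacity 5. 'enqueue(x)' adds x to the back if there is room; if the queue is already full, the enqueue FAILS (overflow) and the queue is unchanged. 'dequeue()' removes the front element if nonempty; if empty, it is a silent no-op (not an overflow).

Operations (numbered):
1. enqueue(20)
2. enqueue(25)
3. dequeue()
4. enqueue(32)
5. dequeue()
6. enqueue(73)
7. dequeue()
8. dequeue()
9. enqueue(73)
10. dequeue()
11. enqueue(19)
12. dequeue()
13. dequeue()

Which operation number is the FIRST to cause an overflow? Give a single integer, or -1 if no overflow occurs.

Answer: -1

Derivation:
1. enqueue(20): size=1
2. enqueue(25): size=2
3. dequeue(): size=1
4. enqueue(32): size=2
5. dequeue(): size=1
6. enqueue(73): size=2
7. dequeue(): size=1
8. dequeue(): size=0
9. enqueue(73): size=1
10. dequeue(): size=0
11. enqueue(19): size=1
12. dequeue(): size=0
13. dequeue(): empty, no-op, size=0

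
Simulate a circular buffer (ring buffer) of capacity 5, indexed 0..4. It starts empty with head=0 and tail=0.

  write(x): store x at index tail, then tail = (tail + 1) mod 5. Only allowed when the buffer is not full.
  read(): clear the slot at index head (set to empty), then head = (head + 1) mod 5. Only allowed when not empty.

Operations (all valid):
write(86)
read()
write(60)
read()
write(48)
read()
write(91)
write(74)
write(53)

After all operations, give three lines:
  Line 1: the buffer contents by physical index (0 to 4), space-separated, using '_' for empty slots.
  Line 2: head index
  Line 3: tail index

write(86): buf=[86 _ _ _ _], head=0, tail=1, size=1
read(): buf=[_ _ _ _ _], head=1, tail=1, size=0
write(60): buf=[_ 60 _ _ _], head=1, tail=2, size=1
read(): buf=[_ _ _ _ _], head=2, tail=2, size=0
write(48): buf=[_ _ 48 _ _], head=2, tail=3, size=1
read(): buf=[_ _ _ _ _], head=3, tail=3, size=0
write(91): buf=[_ _ _ 91 _], head=3, tail=4, size=1
write(74): buf=[_ _ _ 91 74], head=3, tail=0, size=2
write(53): buf=[53 _ _ 91 74], head=3, tail=1, size=3

Answer: 53 _ _ 91 74
3
1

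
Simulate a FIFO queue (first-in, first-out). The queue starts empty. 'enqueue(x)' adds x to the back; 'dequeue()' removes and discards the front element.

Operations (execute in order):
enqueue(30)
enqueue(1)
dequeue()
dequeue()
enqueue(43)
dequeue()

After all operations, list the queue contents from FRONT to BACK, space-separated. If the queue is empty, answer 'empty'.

Answer: empty

Derivation:
enqueue(30): [30]
enqueue(1): [30, 1]
dequeue(): [1]
dequeue(): []
enqueue(43): [43]
dequeue(): []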